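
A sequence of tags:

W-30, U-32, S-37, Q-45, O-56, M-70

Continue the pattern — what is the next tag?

K-87

Letter: W, U, S, Q, O, M → K (letters move back 2 places in the alphabet).
Second component: differences are 2, 5, 8, … (increasing by 3 each time), so 30, 32, 37, 45, 56, 70 → 87.
Combining the parts gives K-87.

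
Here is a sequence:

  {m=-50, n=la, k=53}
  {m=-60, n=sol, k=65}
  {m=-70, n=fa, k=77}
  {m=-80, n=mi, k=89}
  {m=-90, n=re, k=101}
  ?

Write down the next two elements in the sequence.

{m=-100, n=do, k=113}, {m=-110, n=ti, k=125}

For the m, −10 each step: -50, -60, -70, -80, -90 → -100 → -110.
For the n, runs backward through the solfège scale do→ti: la, sol, fa, mi, re → do → ti.
For the k, +12 each step: 53, 65, 77, 89, 101 → 113 → 125.
So the next two elements are {m=-100, n=do, k=113} and {m=-110, n=ti, k=125}.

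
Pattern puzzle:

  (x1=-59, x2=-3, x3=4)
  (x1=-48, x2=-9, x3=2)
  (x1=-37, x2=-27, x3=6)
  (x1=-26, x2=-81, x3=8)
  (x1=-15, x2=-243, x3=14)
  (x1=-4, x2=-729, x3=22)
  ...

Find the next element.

(x1=7, x2=-2187, x3=36)

X1 — +11 each step: -59, -48, -37, -26, -15, -4 → 7.
X2: ×3 each step; -3, -9, -27, -81, -243, -729 → -2187.
X3 goes 4, 2, 6, 8, 14, 22 → 36 (each term is the sum of the two before it).
Putting it together: (x1=7, x2=-2187, x3=36).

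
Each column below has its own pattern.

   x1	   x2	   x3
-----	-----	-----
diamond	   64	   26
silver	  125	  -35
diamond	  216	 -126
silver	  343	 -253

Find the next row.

diamond  512  -422

Column x1: alternates diamond ↔ silver, so diamond, silver, diamond, silver → diamond.
Column x2: 64, 125, 216, 343 → 512 (perfect cubes: 4³, 5³, 6³, …).
Column x3 goes 26, -35, -126, -253 → -422 (together with the column x2 always sums to 90).
Combining the parts gives diamond  512  -422.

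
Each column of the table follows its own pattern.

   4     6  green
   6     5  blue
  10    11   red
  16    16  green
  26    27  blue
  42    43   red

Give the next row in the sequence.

68  70  green

First component — each term is the sum of the two before it: 4, 6, 10, 16, 26, 42 → 68.
Second component: each term is the sum of the two before it; 6, 5, 11, 16, 27, 43 → 70.
Colour: green, blue, red, green, blue, red → green (repeats green → blue → red).
Combining the parts gives 68  70  green.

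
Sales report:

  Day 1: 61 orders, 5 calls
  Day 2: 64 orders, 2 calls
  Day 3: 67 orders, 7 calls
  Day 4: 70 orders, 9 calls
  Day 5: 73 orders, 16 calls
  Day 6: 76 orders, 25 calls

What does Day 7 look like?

For the orders, +3 each step: 61, 64, 67, 70, 73, 76 → 79.
Calls — each term is the sum of the two before it: 5, 2, 7, 9, 16, 25 → 41.
So the next line is 79 orders, 41 calls.

79 orders, 41 calls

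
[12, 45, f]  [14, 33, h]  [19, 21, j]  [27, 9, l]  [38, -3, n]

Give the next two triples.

First entry: differences are 2, 5, 8, … (increasing by 3 each time); 12, 14, 19, 27, 38 → 52 → 69.
Second entry — −12 each step: 45, 33, 21, 9, -3 → -15 → -27.
Letter: letters move forward 2 places in the alphabet, so f, h, j, l, n → p → r.
Putting the parts together: [52, -15, p] and then [69, -27, r].

[52, -15, p], [69, -27, r]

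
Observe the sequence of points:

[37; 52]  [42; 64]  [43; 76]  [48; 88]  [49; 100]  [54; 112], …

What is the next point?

[55; 124]

First coordinate goes 37, 42, 43, 48, 49, 54 → 55 (alternating steps +5, +1, +5, +1, …).
Second coordinate — +12 each step: 52, 64, 76, 88, 100, 112 → 124.
So the next point is [55; 124].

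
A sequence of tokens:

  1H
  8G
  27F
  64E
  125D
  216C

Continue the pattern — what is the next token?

343B

First component — perfect cubes: 1³, 2³, 3³, …: 1, 8, 27, 64, 125, 216 → 343.
Letter — letters move back 1 place in the alphabet: H, G, F, E, D, C → B.
Putting it together: 343B.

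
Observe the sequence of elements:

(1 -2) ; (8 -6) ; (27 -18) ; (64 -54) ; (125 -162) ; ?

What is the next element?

First component: perfect cubes: 1³, 2³, 3³, …; 1, 8, 27, 64, 125 → 216.
For the second component, ×3 each step: -2, -6, -18, -54, -162 → -486.
Combining the parts gives (216 -486).

(216 -486)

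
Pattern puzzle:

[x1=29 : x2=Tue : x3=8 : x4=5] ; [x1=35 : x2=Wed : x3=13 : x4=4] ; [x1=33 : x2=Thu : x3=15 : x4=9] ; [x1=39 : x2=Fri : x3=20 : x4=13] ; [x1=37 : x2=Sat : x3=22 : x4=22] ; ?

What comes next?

X1: 29, 35, 33, 39, 37 → 43 (alternating steps +6, −2, +6, −2, …).
X2 goes Tue, Wed, Thu, Fri, Sat → Sun (runs through the weekdays Mon→Sun).
X3: alternating steps +5, +2, +5, +2, …; 8, 13, 15, 20, 22 → 27.
X4: each term is the sum of the two before it; 5, 4, 9, 13, 22 → 35.
Putting it together: [x1=43 : x2=Sun : x3=27 : x4=35].

[x1=43 : x2=Sun : x3=27 : x4=35]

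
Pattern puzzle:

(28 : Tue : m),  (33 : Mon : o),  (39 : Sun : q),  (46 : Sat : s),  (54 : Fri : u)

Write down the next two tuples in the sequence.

First coordinate: differences are 5, 6, 7, … (increasing by 1 each time); 28, 33, 39, 46, 54 → 63 → 73.
Day goes Tue, Mon, Sun, Sat, Fri → Thu → Wed (runs backward through the weekdays Mon→Sun).
Letter: letters move forward 2 places in the alphabet; m, o, q, s, u → w → y.
So the next two tuples are (63 : Thu : w) and (73 : Wed : y).

(63 : Thu : w), (73 : Wed : y)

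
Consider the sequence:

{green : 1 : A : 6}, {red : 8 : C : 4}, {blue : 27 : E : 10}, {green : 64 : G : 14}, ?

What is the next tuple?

For the colour, repeats green → red → blue: green, red, blue, green → red.
Second entry: perfect cubes: 1³, 2³, 3³, …, so 1, 8, 27, 64 → 125.
For the letter, letters move forward 2 places in the alphabet: A, C, E, G → I.
Fourth entry: each term is the sum of the two before it, so 6, 4, 10, 14 → 24.
Combining the parts gives {red : 125 : I : 24}.

{red : 125 : I : 24}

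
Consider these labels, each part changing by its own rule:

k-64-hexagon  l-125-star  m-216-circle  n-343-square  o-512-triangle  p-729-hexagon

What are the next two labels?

q-1000-star, r-1331-circle

Letter: k, l, m, n, o, p → q → r (letters move forward 1 place in the alphabet).
Second component goes 64, 125, 216, 343, 512, 729 → 1000 → 1331 (perfect cubes: 4³, 5³, 6³, …).
Shape — repeats hexagon → star → circle → square → triangle: hexagon, star, circle, square, triangle, hexagon → star → circle.
Putting the parts together: q-1000-star and then r-1331-circle.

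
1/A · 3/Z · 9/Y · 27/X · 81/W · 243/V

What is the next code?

First component — ×3 each step: 1, 3, 9, 27, 81, 243 → 729.
For the letter, letters move back 1 place in the alphabet, wrapping A→Z: A, Z, Y, X, W, V → U.
Putting it together: 729/U.

729/U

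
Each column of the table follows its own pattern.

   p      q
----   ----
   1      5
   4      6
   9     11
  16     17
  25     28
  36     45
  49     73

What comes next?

Column p: 1, 4, 9, 16, 25, 36, 49 → 64 (perfect squares: 1², 2², 3², …).
Column q: 5, 6, 11, 17, 28, 45, 73 → 118 (each term is the sum of the two before it).
So the next line is 64  118.

64  118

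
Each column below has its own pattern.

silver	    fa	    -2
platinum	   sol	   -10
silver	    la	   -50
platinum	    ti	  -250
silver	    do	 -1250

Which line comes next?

Metal: alternates silver ↔ platinum; silver, platinum, silver, platinum, silver → platinum.
Note: runs through the solfège scale do→ti, so fa, sol, la, ti, do → re.
Third component: ×5 each step; -2, -10, -50, -250, -1250 → -6250.
So the next line is platinum  re  -6250.

platinum  re  -6250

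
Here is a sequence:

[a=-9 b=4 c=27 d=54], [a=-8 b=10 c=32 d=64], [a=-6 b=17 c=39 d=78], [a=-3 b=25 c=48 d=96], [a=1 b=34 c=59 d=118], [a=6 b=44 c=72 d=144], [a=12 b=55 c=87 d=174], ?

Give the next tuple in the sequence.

[a=19 b=67 c=104 d=208]

A goes -9, -8, -6, -3, 1, 6, 12 → 19 (differences are 1, 2, 3, … (increasing by 1 each time)).
B: 4, 10, 17, 25, 34, 44, 55 → 67 (differences are 6, 7, 8, … (increasing by 1 each time)).
C: differences are 5, 7, 9, … (increasing by 2 each time); 27, 32, 39, 48, 59, 72, 87 → 104.
D: 54, 64, 78, 96, 118, 144, 174 → 208 (always 2 × the c).
So the next tuple is [a=19 b=67 c=104 d=208].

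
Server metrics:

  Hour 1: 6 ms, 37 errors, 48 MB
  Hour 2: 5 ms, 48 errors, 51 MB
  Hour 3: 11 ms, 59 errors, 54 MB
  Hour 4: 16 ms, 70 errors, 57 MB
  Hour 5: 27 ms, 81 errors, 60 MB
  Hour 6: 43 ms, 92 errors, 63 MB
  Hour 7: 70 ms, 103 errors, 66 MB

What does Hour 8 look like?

Ms: each term is the sum of the two before it; 6, 5, 11, 16, 27, 43, 70 → 113.
Errors: +11 each step; 37, 48, 59, 70, 81, 92, 103 → 114.
MB: 48, 51, 54, 57, 60, 63, 66 → 69 (+3 each step).
Putting it together: 113 ms, 114 errors, 69 MB.

113 ms, 114 errors, 69 MB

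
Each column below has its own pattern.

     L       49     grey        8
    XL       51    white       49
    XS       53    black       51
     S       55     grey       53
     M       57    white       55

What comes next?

Size — runs through clothing sizes XS→XL: L, XL, XS, S, M → L.
Second component: 49, 51, 53, 55, 57 → 59 (+2 each step).
Shade: grey, white, black, grey, white → black (repeats grey → white → black).
For the fourth component, always the previous value of the second component: 8, 49, 51, 53, 55 → 57.
Combining the parts gives L  59  black  57.

L  59  black  57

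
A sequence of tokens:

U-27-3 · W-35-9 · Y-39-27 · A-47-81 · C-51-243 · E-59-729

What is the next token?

G-63-2187

Letter: letters move forward 2 places in the alphabet, wrapping Z→A; U, W, Y, A, C, E → G.
Second component — alternating steps +8, +4, +8, +4, …: 27, 35, 39, 47, 51, 59 → 63.
Third component goes 3, 9, 27, 81, 243, 729 → 2187 (×3 each step).
So the next token is G-63-2187.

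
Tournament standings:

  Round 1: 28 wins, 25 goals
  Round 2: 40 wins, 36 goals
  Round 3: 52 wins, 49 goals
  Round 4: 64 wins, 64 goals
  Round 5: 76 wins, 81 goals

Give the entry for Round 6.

Wins: +12 each step; 28, 40, 52, 64, 76 → 88.
Goals goes 25, 36, 49, 64, 81 → 100 (perfect squares: 5², 6², 7², …).
So the next row is 88 wins, 100 goals.

88 wins, 100 goals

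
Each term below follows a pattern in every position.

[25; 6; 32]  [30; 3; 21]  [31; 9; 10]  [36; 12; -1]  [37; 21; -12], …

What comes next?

[42; 33; -23]

First coordinate goes 25, 30, 31, 36, 37 → 42 (alternating steps +5, +1, +5, +1, …).
Second coordinate goes 6, 3, 9, 12, 21 → 33 (each term is the sum of the two before it).
Third coordinate goes 32, 21, 10, -1, -12 → -23 (−11 each step).
Putting it together: [42; 33; -23].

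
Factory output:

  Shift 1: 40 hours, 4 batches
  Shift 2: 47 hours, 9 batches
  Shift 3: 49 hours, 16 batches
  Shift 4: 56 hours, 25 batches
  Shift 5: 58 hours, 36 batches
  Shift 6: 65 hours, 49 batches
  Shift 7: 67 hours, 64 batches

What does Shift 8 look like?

74 hours, 81 batches

Hours goes 40, 47, 49, 56, 58, 65, 67 → 74 (alternating steps +7, +2, +7, +2, …).
Batches: perfect squares: 2², 3², 4², …, so 4, 9, 16, 25, 36, 49, 64 → 81.
Putting it together: 74 hours, 81 batches.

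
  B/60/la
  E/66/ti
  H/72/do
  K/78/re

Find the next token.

N/84/mi

Letter: letters move forward 3 places in the alphabet; B, E, H, K → N.
Second component goes 60, 66, 72, 78 → 84 (+6 each step).
Note: la, ti, do, re → mi (runs through the solfège scale do→ti).
So the next token is N/84/mi.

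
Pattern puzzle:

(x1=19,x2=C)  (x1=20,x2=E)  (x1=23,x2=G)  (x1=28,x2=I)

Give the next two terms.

(x1=35,x2=K), (x1=44,x2=M)

X1: differences are 1, 3, 5, … (increasing by 2 each time), so 19, 20, 23, 28 → 35 → 44.
X2: letters move forward 2 places in the alphabet; C, E, G, I → K → M.
So the next two terms are (x1=35,x2=K) and (x1=44,x2=M).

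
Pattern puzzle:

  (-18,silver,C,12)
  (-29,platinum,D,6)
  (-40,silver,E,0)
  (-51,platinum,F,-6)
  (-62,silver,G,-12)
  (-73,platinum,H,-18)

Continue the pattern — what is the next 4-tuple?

(-84,silver,I,-24)

For the first entry, −11 each step: -18, -29, -40, -51, -62, -73 → -84.
Metal goes silver, platinum, silver, platinum, silver, platinum → silver (alternates silver ↔ platinum).
Letter goes C, D, E, F, G, H → I (letters move forward 1 place in the alphabet).
Fourth entry: −6 each step, so 12, 6, 0, -6, -12, -18 → -24.
Combining the parts gives (-84,silver,I,-24).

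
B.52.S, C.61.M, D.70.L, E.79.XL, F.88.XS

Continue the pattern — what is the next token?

Letter: letters move forward 1 place in the alphabet; B, C, D, E, F → G.
Second component: +9 each step, so 52, 61, 70, 79, 88 → 97.
Size: runs through clothing sizes XS→XL, so S, M, L, XL, XS → S.
Combining the parts gives G.97.S.

G.97.S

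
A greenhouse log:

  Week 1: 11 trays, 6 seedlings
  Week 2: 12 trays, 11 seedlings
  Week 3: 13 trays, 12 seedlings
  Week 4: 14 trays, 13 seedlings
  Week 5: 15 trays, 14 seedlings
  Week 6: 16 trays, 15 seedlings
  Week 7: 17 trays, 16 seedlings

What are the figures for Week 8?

18 trays, 17 seedlings

Trays — +1 each step: 11, 12, 13, 14, 15, 16, 17 → 18.
Seedlings: 6, 11, 12, 13, 14, 15, 16 → 17 (always the previous value of the trays).
So the next row is 18 trays, 17 seedlings.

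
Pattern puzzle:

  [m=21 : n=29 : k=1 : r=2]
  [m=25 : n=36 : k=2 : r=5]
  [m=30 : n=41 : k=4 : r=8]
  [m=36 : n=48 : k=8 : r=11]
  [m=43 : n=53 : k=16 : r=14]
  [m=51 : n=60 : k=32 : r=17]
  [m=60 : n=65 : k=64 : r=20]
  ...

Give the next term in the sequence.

M goes 21, 25, 30, 36, 43, 51, 60 → 70 (differences are 4, 5, 6, … (increasing by 1 each time)).
N — alternating steps +7, +5, +7, +5, …: 29, 36, 41, 48, 53, 60, 65 → 72.
K — ×2 each step: 1, 2, 4, 8, 16, 32, 64 → 128.
R: 2, 5, 8, 11, 14, 17, 20 → 23 (+3 each step).
So the next term is [m=70 : n=72 : k=128 : r=23].

[m=70 : n=72 : k=128 : r=23]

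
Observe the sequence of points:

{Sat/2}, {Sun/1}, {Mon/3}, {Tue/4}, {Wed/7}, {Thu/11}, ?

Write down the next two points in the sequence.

Day: runs through the weekdays Mon→Sun, so Sat, Sun, Mon, Tue, Wed, Thu → Fri → Sat.
Second component: each term is the sum of the two before it; 2, 1, 3, 4, 7, 11 → 18 → 29.
Putting the parts together: {Fri/18} and then {Sat/29}.

{Fri/18}, {Sat/29}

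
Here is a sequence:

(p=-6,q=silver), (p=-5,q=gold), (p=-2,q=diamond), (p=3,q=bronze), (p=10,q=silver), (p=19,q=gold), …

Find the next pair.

P: differences are 1, 3, 5, … (increasing by 2 each time), so -6, -5, -2, 3, 10, 19 → 30.
Q: repeats silver → gold → diamond → bronze; silver, gold, diamond, bronze, silver, gold → diamond.
Putting it together: (p=30,q=diamond).

(p=30,q=diamond)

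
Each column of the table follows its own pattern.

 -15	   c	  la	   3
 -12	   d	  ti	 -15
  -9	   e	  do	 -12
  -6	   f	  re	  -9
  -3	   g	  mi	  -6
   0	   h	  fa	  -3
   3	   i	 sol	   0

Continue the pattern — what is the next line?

First component goes -15, -12, -9, -6, -3, 0, 3 → 6 (+3 each step).
Letter: c, d, e, f, g, h, i → j (letters move forward 1 place in the alphabet).
Note: runs through the solfège scale do→ti, so la, ti, do, re, mi, fa, sol → la.
Fourth component: always the previous value of the first component, so 3, -15, -12, -9, -6, -3, 0 → 3.
Putting it together: 6  j  la  3.

6  j  la  3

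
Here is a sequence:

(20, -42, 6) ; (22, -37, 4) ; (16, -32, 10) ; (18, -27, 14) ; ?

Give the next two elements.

First value: 20, 22, 16, 18 → 12 → 14 (alternating steps +2, −6, +2, −6, …).
For the second value, +5 each step: -42, -37, -32, -27 → -22 → -17.
Third value — each term is the sum of the two before it: 6, 4, 10, 14 → 24 → 38.
Putting the parts together: (12, -22, 24) and then (14, -17, 38).

(12, -22, 24), (14, -17, 38)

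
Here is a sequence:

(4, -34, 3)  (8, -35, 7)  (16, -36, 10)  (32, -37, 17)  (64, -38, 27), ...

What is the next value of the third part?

Third part: each term is the sum of the two before it, so 3, 7, 10, 17, 27 → 44.

44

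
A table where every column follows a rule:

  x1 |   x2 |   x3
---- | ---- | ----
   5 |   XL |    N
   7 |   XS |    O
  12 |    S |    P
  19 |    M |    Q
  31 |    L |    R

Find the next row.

Column x1: 5, 7, 12, 19, 31 → 50 (each term is the sum of the two before it).
Column x2: runs through clothing sizes XS→XL; XL, XS, S, M, L → XL.
Column x3: letters move forward 1 place in the alphabet; N, O, P, Q, R → S.
So the next row is 50  XL  S.

50  XL  S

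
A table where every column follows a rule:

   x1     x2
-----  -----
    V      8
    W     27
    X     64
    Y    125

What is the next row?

Z  216

For the column x1, letters move forward 1 place in the alphabet: V, W, X, Y → Z.
Column x2: perfect cubes: 2³, 3³, 4³, …; 8, 27, 64, 125 → 216.
Combining the parts gives Z  216.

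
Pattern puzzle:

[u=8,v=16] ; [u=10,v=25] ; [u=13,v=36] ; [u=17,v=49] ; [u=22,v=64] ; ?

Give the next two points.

For the u, differences are 2, 3, 4, … (increasing by 1 each time): 8, 10, 13, 17, 22 → 28 → 35.
V: 16, 25, 36, 49, 64 → 81 → 100 (perfect squares: 4², 5², 6², …).
So the next two points are [u=28,v=81] and [u=35,v=100].

[u=28,v=81], [u=35,v=100]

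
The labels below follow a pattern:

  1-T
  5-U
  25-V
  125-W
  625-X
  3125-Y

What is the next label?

First component: ×5 each step, so 1, 5, 25, 125, 625, 3125 → 15625.
Letter: letters move forward 1 place in the alphabet; T, U, V, W, X, Y → Z.
So the next label is 15625-Z.

15625-Z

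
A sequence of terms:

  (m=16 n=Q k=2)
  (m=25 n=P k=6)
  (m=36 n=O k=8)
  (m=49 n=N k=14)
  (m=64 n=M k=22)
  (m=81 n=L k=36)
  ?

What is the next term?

M — perfect squares: 4², 5², 6², …: 16, 25, 36, 49, 64, 81 → 100.
N: letters move back 1 place in the alphabet; Q, P, O, N, M, L → K.
K: each term is the sum of the two before it; 2, 6, 8, 14, 22, 36 → 58.
So the next term is (m=100 n=K k=58).

(m=100 n=K k=58)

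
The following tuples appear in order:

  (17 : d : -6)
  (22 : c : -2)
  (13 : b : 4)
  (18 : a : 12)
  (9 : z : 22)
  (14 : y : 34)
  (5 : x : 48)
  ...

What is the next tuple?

(10 : w : 64)

First component: alternating steps +5, −9, +5, −9, …; 17, 22, 13, 18, 9, 14, 5 → 10.
Letter: d, c, b, a, z, y, x → w (letters move back 1 place in the alphabet, wrapping A→Z).
Third component: differences are 4, 6, 8, … (increasing by 2 each time), so -6, -2, 4, 12, 22, 34, 48 → 64.
Putting it together: (10 : w : 64).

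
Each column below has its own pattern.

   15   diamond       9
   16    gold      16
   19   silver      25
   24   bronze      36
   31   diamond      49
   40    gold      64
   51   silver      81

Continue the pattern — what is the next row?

First component: differences are 1, 3, 5, … (increasing by 2 each time); 15, 16, 19, 24, 31, 40, 51 → 64.
Rank: repeats diamond → gold → silver → bronze; diamond, gold, silver, bronze, diamond, gold, silver → bronze.
Third component goes 9, 16, 25, 36, 49, 64, 81 → 100 (perfect squares: 3², 4², 5², …).
Combining the parts gives 64  bronze  100.

64  bronze  100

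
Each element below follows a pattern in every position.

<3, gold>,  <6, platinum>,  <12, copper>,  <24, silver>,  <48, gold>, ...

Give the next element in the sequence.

<96, platinum>

First coordinate: 3, 6, 12, 24, 48 → 96 (×2 each step).
Metal: repeats gold → platinum → copper → silver; gold, platinum, copper, silver, gold → platinum.
Putting it together: <96, platinum>.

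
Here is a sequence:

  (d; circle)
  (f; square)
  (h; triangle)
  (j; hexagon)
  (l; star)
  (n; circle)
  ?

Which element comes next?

(p; square)

For the letter, letters move forward 2 places in the alphabet: d, f, h, j, l, n → p.
Shape — repeats circle → square → triangle → hexagon → star: circle, square, triangle, hexagon, star, circle → square.
So the next element is (p; square).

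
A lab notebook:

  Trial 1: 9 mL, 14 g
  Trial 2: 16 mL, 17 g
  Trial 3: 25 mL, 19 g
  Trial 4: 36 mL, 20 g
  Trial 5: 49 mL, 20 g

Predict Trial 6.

64 mL, 19 g

ML: perfect squares: 3², 4², 5², …; 9, 16, 25, 36, 49 → 64.
For the g, differences are 3, 2, 1, … (decreasing by 1 each time): 14, 17, 19, 20, 20 → 19.
So the next line is 64 mL, 19 g.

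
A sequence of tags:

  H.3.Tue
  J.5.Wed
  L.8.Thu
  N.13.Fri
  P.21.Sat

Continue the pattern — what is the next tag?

R.34.Sun

For the letter, letters move forward 2 places in the alphabet: H, J, L, N, P → R.
For the second component, each term is the sum of the two before it: 3, 5, 8, 13, 21 → 34.
Day: runs through the weekdays Mon→Sun, so Tue, Wed, Thu, Fri, Sat → Sun.
Putting it together: R.34.Sun.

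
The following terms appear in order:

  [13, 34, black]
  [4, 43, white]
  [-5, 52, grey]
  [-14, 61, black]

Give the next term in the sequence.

First entry — −9 each step: 13, 4, -5, -14 → -23.
Second entry — +9 each step: 34, 43, 52, 61 → 70.
Shade goes black, white, grey, black → white (repeats black → white → grey).
So the next term is [-23, 70, white].

[-23, 70, white]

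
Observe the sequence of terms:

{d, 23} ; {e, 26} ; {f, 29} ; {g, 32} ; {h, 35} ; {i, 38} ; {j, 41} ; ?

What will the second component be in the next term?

Second component: +3 each step; 23, 26, 29, 32, 35, 38, 41 → 44.

44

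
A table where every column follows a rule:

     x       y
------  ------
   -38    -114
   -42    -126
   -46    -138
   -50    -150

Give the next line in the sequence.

Column x — −4 each step: -38, -42, -46, -50 → -54.
Column y: always 3 × the column x, so -114, -126, -138, -150 → -162.
Putting it together: -54  -162.

-54  -162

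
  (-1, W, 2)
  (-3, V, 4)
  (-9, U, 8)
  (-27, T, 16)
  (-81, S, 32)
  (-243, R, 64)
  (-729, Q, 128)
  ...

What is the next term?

First slot: -1, -3, -9, -27, -81, -243, -729 → -2187 (×3 each step).
Letter: letters move back 1 place in the alphabet, so W, V, U, T, S, R, Q → P.
Third slot: 2, 4, 8, 16, 32, 64, 128 → 256 (×2 each step).
Combining the parts gives (-2187, P, 256).

(-2187, P, 256)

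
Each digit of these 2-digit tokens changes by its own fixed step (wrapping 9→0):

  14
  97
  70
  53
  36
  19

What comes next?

92

First digit: 1, 9, 7, 5, 3, 1 → 9 (−2 each step, mod 10).
Second digit: +3 each step, mod 10; 4, 7, 0, 3, 6, 9 → 2.
Putting it together: 92.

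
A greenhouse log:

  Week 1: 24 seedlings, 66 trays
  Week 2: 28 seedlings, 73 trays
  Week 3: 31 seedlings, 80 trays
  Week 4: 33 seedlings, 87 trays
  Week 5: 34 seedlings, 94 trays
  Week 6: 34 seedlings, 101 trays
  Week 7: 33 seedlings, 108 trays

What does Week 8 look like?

For the seedlings, differences are 4, 3, 2, … (decreasing by 1 each time): 24, 28, 31, 33, 34, 34, 33 → 31.
Trays: +7 each step, so 66, 73, 80, 87, 94, 101, 108 → 115.
Putting it together: 31 seedlings, 115 trays.

31 seedlings, 115 trays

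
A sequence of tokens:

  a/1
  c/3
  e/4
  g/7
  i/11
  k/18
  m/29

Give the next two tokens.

Letter goes a, c, e, g, i, k, m → o → q (letters move forward 2 places in the alphabet).
Second component: 1, 3, 4, 7, 11, 18, 29 → 47 → 76 (each term is the sum of the two before it).
Putting the parts together: o/47 and then q/76.

o/47 then q/76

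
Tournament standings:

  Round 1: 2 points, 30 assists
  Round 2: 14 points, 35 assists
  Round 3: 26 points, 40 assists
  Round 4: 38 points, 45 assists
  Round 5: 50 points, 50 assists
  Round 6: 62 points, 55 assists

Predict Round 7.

74 points, 60 assists

Points — +12 each step: 2, 14, 26, 38, 50, 62 → 74.
For the assists, +5 each step: 30, 35, 40, 45, 50, 55 → 60.
Combining the parts gives 74 points, 60 assists.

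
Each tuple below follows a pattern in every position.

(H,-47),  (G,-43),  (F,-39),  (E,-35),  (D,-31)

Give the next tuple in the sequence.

(C,-27)

Letter: letters move back 1 place in the alphabet, so H, G, F, E, D → C.
Second slot: -47, -43, -39, -35, -31 → -27 (+4 each step).
Combining the parts gives (C,-27).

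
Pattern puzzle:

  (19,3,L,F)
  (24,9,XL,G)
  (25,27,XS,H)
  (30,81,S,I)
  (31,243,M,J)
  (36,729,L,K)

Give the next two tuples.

First component — alternating steps +5, +1, +5, +1, …: 19, 24, 25, 30, 31, 36 → 37 → 42.
Second component: ×3 each step; 3, 9, 27, 81, 243, 729 → 2187 → 6561.
Size — repeats L → XL → XS → S → M: L, XL, XS, S, M, L → XL → XS.
Letter — letters move forward 1 place in the alphabet: F, G, H, I, J, K → L → M.
Putting the parts together: (37,2187,XL,L) and then (42,6561,XS,M).

(37,2187,XL,L), (42,6561,XS,M)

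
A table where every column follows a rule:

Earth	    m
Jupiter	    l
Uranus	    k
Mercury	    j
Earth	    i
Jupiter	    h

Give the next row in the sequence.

Uranus  g

Planet: repeats Earth → Jupiter → Uranus → Mercury; Earth, Jupiter, Uranus, Mercury, Earth, Jupiter → Uranus.
For the letter, letters move back 1 place in the alphabet: m, l, k, j, i, h → g.
Combining the parts gives Uranus  g.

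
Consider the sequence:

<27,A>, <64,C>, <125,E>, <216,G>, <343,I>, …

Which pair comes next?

<512,K>

For the first component, perfect cubes: 3³, 4³, 5³, …: 27, 64, 125, 216, 343 → 512.
For the letter, letters move forward 2 places in the alphabet: A, C, E, G, I → K.
So the next pair is <512,K>.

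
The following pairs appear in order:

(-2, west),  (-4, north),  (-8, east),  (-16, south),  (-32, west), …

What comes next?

(-64, north)

For the first coordinate, ×2 each step: -2, -4, -8, -16, -32 → -64.
Direction: west, north, east, south, west → north (repeats west → north → east → south).
Combining the parts gives (-64, north).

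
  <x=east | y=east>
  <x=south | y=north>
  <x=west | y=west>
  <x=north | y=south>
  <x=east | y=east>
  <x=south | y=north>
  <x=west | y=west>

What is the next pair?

X: east, south, west, north, east, south, west → north (repeats east → south → west → north).
Y goes east, north, west, south, east, north, west → south (repeats east → north → west → south).
So the next pair is <x=north | y=south>.

<x=north | y=south>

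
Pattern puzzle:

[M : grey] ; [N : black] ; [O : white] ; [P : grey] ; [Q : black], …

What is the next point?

Letter: M, N, O, P, Q → R (letters move forward 1 place in the alphabet).
For the shade, repeats grey → black → white: grey, black, white, grey, black → white.
Combining the parts gives [R : white].

[R : white]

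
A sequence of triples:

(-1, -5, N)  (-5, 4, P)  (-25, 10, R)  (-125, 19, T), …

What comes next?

First value: ×5 each step, so -1, -5, -25, -125 → -625.
For the second value, alternating steps +9, +6, +9, +6, …: -5, 4, 10, 19 → 25.
For the letter, letters move forward 2 places in the alphabet: N, P, R, T → V.
Combining the parts gives (-625, 25, V).

(-625, 25, V)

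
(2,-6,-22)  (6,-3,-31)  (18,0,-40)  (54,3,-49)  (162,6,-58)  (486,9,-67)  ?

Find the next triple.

First value: 2, 6, 18, 54, 162, 486 → 1458 (×3 each step).
Second value — +3 each step: -6, -3, 0, 3, 6, 9 → 12.
Third value: −9 each step, so -22, -31, -40, -49, -58, -67 → -76.
So the next triple is (1458,12,-76).

(1458,12,-76)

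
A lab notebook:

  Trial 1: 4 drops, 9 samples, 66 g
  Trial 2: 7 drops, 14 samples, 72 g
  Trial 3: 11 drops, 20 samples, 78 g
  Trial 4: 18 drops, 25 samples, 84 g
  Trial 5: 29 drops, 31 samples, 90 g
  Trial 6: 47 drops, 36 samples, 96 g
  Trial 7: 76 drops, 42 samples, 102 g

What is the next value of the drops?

123

Drops: each term is the sum of the two before it; 4, 7, 11, 18, 29, 47, 76 → 123.
Samples: 9, 14, 20, 25, 31, 36, 42 → 47 (alternating steps +5, +6, +5, +6, …).
G: +6 each step; 66, 72, 78, 84, 90, 96, 102 → 108.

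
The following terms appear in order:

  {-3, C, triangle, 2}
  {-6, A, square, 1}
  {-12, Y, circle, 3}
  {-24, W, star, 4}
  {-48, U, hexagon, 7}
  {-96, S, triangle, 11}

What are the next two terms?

First coordinate goes -3, -6, -12, -24, -48, -96 → -192 → -384 (×2 each step).
Letter goes C, A, Y, W, U, S → Q → O (letters move back 2 places in the alphabet, wrapping A→Z).
Shape: repeats triangle → square → circle → star → hexagon, so triangle, square, circle, star, hexagon, triangle → square → circle.
Fourth coordinate: each term is the sum of the two before it, so 2, 1, 3, 4, 7, 11 → 18 → 29.
So the next two terms are {-192, Q, square, 18} and {-384, O, circle, 29}.

{-192, Q, square, 18}, {-384, O, circle, 29}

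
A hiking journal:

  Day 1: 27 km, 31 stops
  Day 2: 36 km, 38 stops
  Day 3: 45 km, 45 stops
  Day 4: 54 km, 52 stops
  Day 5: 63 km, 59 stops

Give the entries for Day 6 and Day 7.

Km — +9 each step: 27, 36, 45, 54, 63 → 72 → 81.
Stops: 31, 38, 45, 52, 59 → 66 → 73 (+7 each step).
Putting the parts together: 72 km, 66 stops and then 81 km, 73 stops.

72 km, 66 stops; 81 km, 73 stops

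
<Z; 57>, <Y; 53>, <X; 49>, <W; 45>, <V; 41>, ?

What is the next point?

For the letter, letters move back 1 place in the alphabet: Z, Y, X, W, V → U.
Second value: −4 each step; 57, 53, 49, 45, 41 → 37.
Putting it together: <U; 37>.

<U; 37>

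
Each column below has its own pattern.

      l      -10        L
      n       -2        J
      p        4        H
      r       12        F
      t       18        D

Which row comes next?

First letter: letters move forward 2 places in the alphabet, so l, n, p, r, t → v.
For the second component, alternating steps +8, +6, +8, +6, …: -10, -2, 4, 12, 18 → 26.
Second letter: L, J, H, F, D → B (letters move back 2 places in the alphabet).
So the next row is v  26  B.

v  26  B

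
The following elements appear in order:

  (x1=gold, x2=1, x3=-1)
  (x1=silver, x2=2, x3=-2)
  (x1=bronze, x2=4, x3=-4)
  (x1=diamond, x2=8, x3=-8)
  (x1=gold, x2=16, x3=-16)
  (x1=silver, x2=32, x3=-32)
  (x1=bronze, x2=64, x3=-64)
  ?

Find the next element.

(x1=diamond, x2=128, x3=-128)

X1: repeats gold → silver → bronze → diamond, so gold, silver, bronze, diamond, gold, silver, bronze → diamond.
For the x2, ×2 each step: 1, 2, 4, 8, 16, 32, 64 → 128.
X3 — always the negative of the x2: -1, -2, -4, -8, -16, -32, -64 → -128.
So the next element is (x1=diamond, x2=128, x3=-128).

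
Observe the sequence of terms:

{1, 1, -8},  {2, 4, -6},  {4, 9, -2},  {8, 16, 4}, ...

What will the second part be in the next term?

25

First part goes 1, 2, 4, 8 → 16 (×2 each step).
For the second part, perfect squares: 1², 2², 3², …: 1, 4, 9, 16 → 25.
Third part — differences are 2, 4, 6, … (increasing by 2 each time): -8, -6, -2, 4 → 12.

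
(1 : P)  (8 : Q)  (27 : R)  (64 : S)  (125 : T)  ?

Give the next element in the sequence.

First slot: perfect cubes: 1³, 2³, 3³, …, so 1, 8, 27, 64, 125 → 216.
Letter — letters move forward 1 place in the alphabet: P, Q, R, S, T → U.
Putting it together: (216 : U).

(216 : U)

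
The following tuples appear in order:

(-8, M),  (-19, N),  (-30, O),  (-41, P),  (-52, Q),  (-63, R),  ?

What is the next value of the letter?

S

Letter goes M, N, O, P, Q, R → S (letters move forward 1 place in the alphabet).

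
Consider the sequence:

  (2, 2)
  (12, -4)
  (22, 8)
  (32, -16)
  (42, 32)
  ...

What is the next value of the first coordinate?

52

First coordinate: 2, 12, 22, 32, 42 → 52 (+10 each step).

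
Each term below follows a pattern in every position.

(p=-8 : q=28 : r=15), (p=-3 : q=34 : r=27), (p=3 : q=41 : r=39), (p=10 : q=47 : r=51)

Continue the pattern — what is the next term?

P: differences are 5, 6, 7, … (increasing by 1 each time); -8, -3, 3, 10 → 18.
Q: alternating steps +6, +7, +6, +7, …, so 28, 34, 41, 47 → 54.
R: +12 each step, so 15, 27, 39, 51 → 63.
So the next term is (p=18 : q=54 : r=63).

(p=18 : q=54 : r=63)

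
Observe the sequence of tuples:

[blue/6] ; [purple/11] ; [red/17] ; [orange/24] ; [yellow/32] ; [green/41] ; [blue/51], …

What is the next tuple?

Colour: repeats blue → purple → red → orange → yellow → green, so blue, purple, red, orange, yellow, green, blue → purple.
Second coordinate: 6, 11, 17, 24, 32, 41, 51 → 62 (differences are 5, 6, 7, … (increasing by 1 each time)).
Combining the parts gives [purple/62].

[purple/62]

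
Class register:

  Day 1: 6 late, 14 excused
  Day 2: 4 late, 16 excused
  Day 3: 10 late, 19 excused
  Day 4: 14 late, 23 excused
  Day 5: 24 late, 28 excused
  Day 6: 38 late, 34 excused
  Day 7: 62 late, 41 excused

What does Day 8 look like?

Late: each term is the sum of the two before it, so 6, 4, 10, 14, 24, 38, 62 → 100.
Excused goes 14, 16, 19, 23, 28, 34, 41 → 49 (differences are 2, 3, 4, … (increasing by 1 each time)).
So the next line is 100 late, 49 excused.

100 late, 49 excused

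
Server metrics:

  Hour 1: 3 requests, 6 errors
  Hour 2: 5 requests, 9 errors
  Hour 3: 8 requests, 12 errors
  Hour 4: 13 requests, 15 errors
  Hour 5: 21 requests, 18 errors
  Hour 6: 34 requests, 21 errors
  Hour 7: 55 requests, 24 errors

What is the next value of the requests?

Requests: each term is the sum of the two before it, so 3, 5, 8, 13, 21, 34, 55 → 89.

89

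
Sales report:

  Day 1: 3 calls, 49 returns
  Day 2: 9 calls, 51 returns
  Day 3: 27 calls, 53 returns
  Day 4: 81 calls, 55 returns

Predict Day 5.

243 calls, 57 returns

Calls goes 3, 9, 27, 81 → 243 (×3 each step).
Returns: 49, 51, 53, 55 → 57 (+2 each step).
So the next line is 243 calls, 57 returns.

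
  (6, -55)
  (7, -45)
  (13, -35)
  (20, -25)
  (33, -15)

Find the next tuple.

(53, -5)

First value: 6, 7, 13, 20, 33 → 53 (each term is the sum of the two before it).
For the second value, +10 each step: -55, -45, -35, -25, -15 → -5.
So the next tuple is (53, -5).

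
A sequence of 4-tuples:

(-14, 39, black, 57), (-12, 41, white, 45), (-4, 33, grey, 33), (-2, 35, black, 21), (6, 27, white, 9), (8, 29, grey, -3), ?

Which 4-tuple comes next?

(16, 21, black, -15)

First slot — alternating steps +2, +8, +2, +8, …: -14, -12, -4, -2, 6, 8 → 16.
Second slot: 39, 41, 33, 35, 27, 29 → 21 (alternating steps +2, −8, +2, −8, …).
Shade: repeats black → white → grey, so black, white, grey, black, white, grey → black.
For the fourth slot, −12 each step: 57, 45, 33, 21, 9, -3 → -15.
So the next 4-tuple is (16, 21, black, -15).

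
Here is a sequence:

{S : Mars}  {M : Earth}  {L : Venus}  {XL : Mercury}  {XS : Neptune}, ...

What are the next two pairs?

Size — runs through clothing sizes XS→XL: S, M, L, XL, XS → S → M.
Planet: runs backward through the planets Mercury→Neptune, so Mars, Earth, Venus, Mercury, Neptune → Uranus → Saturn.
So the next two pairs are {S : Uranus} and {M : Saturn}.

{S : Uranus}, {M : Saturn}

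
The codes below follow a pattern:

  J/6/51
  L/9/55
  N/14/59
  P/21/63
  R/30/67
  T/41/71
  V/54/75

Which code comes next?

X/69/79

Letter: J, L, N, P, R, T, V → X (letters move forward 2 places in the alphabet).
Second component: differences are 3, 5, 7, … (increasing by 2 each time); 6, 9, 14, 21, 30, 41, 54 → 69.
For the third component, +4 each step: 51, 55, 59, 63, 67, 71, 75 → 79.
So the next code is X/69/79.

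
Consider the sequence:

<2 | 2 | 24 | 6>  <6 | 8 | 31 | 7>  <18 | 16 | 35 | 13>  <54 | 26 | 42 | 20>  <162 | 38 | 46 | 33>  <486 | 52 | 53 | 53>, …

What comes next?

First entry — ×3 each step: 2, 6, 18, 54, 162, 486 → 1458.
Second entry: differences are 6, 8, 10, … (increasing by 2 each time); 2, 8, 16, 26, 38, 52 → 68.
Third entry goes 24, 31, 35, 42, 46, 53 → 57 (alternating steps +7, +4, +7, +4, …).
Fourth entry goes 6, 7, 13, 20, 33, 53 → 86 (each term is the sum of the two before it).
Putting it together: <1458 | 68 | 57 | 86>.

<1458 | 68 | 57 | 86>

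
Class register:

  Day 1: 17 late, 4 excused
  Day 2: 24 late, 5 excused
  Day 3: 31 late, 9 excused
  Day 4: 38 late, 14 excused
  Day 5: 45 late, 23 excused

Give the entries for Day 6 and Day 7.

52 late, 37 excused; 59 late, 60 excused

Late: 17, 24, 31, 38, 45 → 52 → 59 (+7 each step).
Excused: each term is the sum of the two before it, so 4, 5, 9, 14, 23 → 37 → 60.
Putting the parts together: 52 late, 37 excused and then 59 late, 60 excused.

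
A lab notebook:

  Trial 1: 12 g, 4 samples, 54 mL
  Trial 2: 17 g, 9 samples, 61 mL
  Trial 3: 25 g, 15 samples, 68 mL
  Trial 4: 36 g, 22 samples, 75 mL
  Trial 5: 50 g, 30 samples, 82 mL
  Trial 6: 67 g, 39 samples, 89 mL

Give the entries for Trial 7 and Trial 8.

For the g, differences are 5, 8, 11, … (increasing by 3 each time): 12, 17, 25, 36, 50, 67 → 87 → 110.
Samples: differences are 5, 6, 7, … (increasing by 1 each time); 4, 9, 15, 22, 30, 39 → 49 → 60.
For the mL, +7 each step: 54, 61, 68, 75, 82, 89 → 96 → 103.
So the next two rows are 87 g, 49 samples, 96 mL and 110 g, 60 samples, 103 mL.

87 g, 49 samples, 96 mL; 110 g, 60 samples, 103 mL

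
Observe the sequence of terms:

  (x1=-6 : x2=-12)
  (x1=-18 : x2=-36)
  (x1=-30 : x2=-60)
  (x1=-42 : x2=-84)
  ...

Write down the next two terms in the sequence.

(x1=-54 : x2=-108), (x1=-66 : x2=-132)

For the x1, −12 each step: -6, -18, -30, -42 → -54 → -66.
X2 — always 2 × the x1: -12, -36, -60, -84 → -108 → -132.
Putting the parts together: (x1=-54 : x2=-108) and then (x1=-66 : x2=-132).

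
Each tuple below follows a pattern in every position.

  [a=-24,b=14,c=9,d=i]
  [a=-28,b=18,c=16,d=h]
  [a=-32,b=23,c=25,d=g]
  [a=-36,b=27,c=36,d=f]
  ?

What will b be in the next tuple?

B: alternating steps +4, +5, +4, +5, …; 14, 18, 23, 27 → 32.

32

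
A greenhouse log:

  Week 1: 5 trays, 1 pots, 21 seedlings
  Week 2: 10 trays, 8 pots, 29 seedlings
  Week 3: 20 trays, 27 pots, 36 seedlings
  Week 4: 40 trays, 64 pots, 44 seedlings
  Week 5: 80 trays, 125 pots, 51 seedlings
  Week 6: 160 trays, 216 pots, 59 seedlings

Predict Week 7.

Trays goes 5, 10, 20, 40, 80, 160 → 320 (×2 each step).
For the pots, perfect cubes: 1³, 2³, 3³, …: 1, 8, 27, 64, 125, 216 → 343.
For the seedlings, alternating steps +8, +7, +8, +7, …: 21, 29, 36, 44, 51, 59 → 66.
So the next line is 320 trays, 343 pots, 66 seedlings.

320 trays, 343 pots, 66 seedlings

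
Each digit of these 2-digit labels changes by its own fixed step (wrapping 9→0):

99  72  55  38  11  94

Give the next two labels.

77 then 50

First digit — −2 each step, mod 10: 9, 7, 5, 3, 1, 9 → 7 → 5.
Second digit — +3 each step, mod 10: 9, 2, 5, 8, 1, 4 → 7 → 0.
Putting the parts together: 77 and then 50.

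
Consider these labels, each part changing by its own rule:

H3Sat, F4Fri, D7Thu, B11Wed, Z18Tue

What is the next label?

X29Mon

Letter: letters move back 2 places in the alphabet, wrapping A→Z; H, F, D, B, Z → X.
Second component: each term is the sum of the two before it; 3, 4, 7, 11, 18 → 29.
For the day, runs backward through the weekdays Mon→Sun: Sat, Fri, Thu, Wed, Tue → Mon.
Putting it together: X29Mon.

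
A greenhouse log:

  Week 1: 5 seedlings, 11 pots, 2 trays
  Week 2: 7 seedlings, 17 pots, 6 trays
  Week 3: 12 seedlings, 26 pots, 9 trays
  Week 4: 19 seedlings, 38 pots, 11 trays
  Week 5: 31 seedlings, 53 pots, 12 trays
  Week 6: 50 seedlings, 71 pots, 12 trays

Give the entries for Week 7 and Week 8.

81 seedlings, 92 pots, 11 trays; 131 seedlings, 116 pots, 9 trays

Seedlings: 5, 7, 12, 19, 31, 50 → 81 → 131 (each term is the sum of the two before it).
Pots: differences are 6, 9, 12, … (increasing by 3 each time), so 11, 17, 26, 38, 53, 71 → 92 → 116.
Trays goes 2, 6, 9, 11, 12, 12 → 11 → 9 (differences are 4, 3, 2, … (decreasing by 1 each time)).
So the next two rows are 81 seedlings, 92 pots, 11 trays and 131 seedlings, 116 pots, 9 trays.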